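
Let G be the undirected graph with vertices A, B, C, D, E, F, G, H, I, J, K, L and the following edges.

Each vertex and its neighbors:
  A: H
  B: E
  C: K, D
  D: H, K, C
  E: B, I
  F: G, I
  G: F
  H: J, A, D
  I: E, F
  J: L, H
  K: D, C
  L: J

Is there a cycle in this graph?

DFS, tracking each vertex's parent; an edge to a visited non-parent vertex closes a cycle.
Start from B:
visit B (parent –)
  visit E (parent B)
    E–B: parent, skip
    visit I (parent E)
      I–E: parent, skip
      visit F (parent I)
        visit G (parent F)
          G–F: parent, skip
        F–I: parent, skip
visit A (parent –)
  visit H (parent A)
    visit J (parent H)
      visit L (parent J)
        L–J: parent, skip
      J–H: parent, skip
    H–A: parent, skip
    visit D (parent H)
      D–H: parent, skip
      visit K (parent D)
        K–D: parent, skip
        visit C (parent K)
          C–K: parent, skip
          C–D: D visited and ≠ parent → cycle
Cycle: D – K – C – D.

Yes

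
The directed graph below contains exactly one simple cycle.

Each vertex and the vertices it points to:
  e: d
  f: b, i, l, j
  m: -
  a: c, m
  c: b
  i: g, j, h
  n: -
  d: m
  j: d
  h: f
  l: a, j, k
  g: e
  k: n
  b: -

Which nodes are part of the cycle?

f, h, i

DFS with gray/black marking from f:
f gray
  b gray
  b black
  i gray
    g gray
      e gray
        d gray
          m gray
          m black
        d black
      e black
    g black
    j gray
      j→d: d black — skip
    j black
    h gray
      h→f: f is gray → back edge
Back edge closes the cycle f → i → h → f; its vertices are {f, h, i}.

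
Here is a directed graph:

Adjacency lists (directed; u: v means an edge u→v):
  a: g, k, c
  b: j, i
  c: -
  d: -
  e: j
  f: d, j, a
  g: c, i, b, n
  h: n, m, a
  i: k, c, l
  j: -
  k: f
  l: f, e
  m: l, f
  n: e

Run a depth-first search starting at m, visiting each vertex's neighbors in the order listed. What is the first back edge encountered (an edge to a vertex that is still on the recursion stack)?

k→f

DFS from m (visiting each vertex's neighbors in the order listed); mark gray on enter, black on exit:
m gray
  l gray
    f gray
      d gray
      d black
      j gray
      j black
      a gray
        g gray
          c gray
          c black
          i gray
            k gray
              k→f: f is gray → back edge
First back edge: k → f.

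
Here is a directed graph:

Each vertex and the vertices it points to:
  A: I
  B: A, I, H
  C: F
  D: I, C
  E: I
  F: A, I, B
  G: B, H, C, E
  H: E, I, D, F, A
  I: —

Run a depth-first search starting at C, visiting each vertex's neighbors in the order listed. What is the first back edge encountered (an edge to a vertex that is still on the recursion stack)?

DFS from C (visiting each vertex's neighbors in the order listed); mark gray on enter, black on exit:
C gray
  F gray
    A gray
      I gray
      I black
    A black
    F→I: I black — skip
    B gray
      B→A: A black — skip
      B→I: I black — skip
      H gray
        E gray
          E→I: I black — skip
        E black
        H→I: I black — skip
        D gray
          D→I: I black — skip
          D→C: C is gray → back edge
First back edge: D → C.

D→C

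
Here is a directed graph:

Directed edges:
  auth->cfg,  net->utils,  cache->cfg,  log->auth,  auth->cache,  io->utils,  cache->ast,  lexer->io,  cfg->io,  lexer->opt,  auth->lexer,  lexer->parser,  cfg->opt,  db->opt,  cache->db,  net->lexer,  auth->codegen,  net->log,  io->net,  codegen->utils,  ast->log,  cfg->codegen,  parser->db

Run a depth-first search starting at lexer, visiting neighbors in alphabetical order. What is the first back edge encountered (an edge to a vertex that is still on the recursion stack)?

DFS from lexer (visiting neighbors in alphabetical order); mark gray on enter, black on exit:
lexer gray
  io gray
    net gray
      net→lexer: lexer is gray → back edge
First back edge: net → lexer.

net->lexer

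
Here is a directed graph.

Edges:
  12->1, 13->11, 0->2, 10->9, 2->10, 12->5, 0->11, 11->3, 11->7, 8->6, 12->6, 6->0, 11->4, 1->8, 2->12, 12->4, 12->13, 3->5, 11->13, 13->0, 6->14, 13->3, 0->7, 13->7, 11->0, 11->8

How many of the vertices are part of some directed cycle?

8

A vertex is on a directed cycle iff it belongs to a strongly connected component of size ≥ 2 (or has a self-loop).
The vertices on cycles are {0, 1, 2, 6, 8, 11, 12, 13} — 8 in total.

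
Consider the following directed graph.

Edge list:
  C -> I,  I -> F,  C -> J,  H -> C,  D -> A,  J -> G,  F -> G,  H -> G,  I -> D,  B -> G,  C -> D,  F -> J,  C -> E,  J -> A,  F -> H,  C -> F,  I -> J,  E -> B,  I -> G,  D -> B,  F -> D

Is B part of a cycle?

B lies on a cycle iff there is a path from B back to itself.
Exploring from B, it never reaches itself; equivalently, its strongly connected component is a singleton.

No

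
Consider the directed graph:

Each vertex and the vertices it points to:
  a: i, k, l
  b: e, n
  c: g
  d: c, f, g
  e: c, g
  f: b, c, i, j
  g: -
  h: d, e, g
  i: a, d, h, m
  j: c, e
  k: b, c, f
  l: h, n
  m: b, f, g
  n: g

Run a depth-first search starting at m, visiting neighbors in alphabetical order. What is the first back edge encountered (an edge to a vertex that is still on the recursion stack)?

a->i

DFS from m (visiting neighbors in alphabetical order); mark gray on enter, black on exit:
m gray
  b gray
    e gray
      c gray
        g gray
        g black
      c black
      e→g: g black — skip
    e black
    n gray
      n→g: g black — skip
    n black
  b black
  f gray
    f→b: b black — skip
    f→c: c black — skip
    i gray
      a gray
        a→i: i is gray → back edge
First back edge: a → i.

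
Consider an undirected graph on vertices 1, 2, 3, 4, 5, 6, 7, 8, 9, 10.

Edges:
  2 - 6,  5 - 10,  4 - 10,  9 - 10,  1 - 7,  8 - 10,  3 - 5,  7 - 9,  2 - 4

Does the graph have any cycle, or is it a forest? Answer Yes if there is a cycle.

No

DFS, tracking each vertex's parent; an edge to a visited non-parent vertex closes a cycle.
Start from 3:
visit 3 (parent –)
  visit 5 (parent 3)
    5–3: parent, skip
    visit 10 (parent 5)
      visit 8 (parent 10)
        8–10: parent, skip
      10–5: parent, skip
      visit 4 (parent 10)
        visit 2 (parent 4)
          2–4: parent, skip
          visit 6 (parent 2)
            6–2: parent, skip
        4–10: parent, skip
      visit 9 (parent 10)
        9–10: parent, skip
        visit 7 (parent 9)
          visit 1 (parent 7)
            1–7: parent, skip
          7–9: parent, skip
No non-parent visited neighbor found — the graph is a forest.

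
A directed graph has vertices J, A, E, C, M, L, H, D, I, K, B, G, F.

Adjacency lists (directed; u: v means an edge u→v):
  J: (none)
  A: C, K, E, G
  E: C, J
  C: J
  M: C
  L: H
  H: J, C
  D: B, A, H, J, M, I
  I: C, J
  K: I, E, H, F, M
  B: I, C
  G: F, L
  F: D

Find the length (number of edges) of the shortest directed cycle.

For each vertex v, BFS finds the shortest path from v back to v.
The shortest such closed walk is G → F → D → A → G, length 4.

4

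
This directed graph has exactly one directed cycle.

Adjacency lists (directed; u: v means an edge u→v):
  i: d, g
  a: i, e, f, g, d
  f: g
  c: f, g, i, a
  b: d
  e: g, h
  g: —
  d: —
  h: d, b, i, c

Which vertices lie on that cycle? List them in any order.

DFS with gray/black marking from h:
h gray
  d gray
  d black
  b gray
    b→d: d black — skip
  b black
  i gray
    i→d: d black — skip
    g gray
    g black
  i black
  c gray
    f gray
      f→g: g black — skip
    f black
    c→g: g black — skip
    c→i: i black — skip
    a gray
      a→i: i black — skip
      e gray
        e→g: g black — skip
        e→h: h is gray → back edge
Back edge closes the cycle h → c → a → e → h; its vertices are {a, c, e, h}.

a, c, e, h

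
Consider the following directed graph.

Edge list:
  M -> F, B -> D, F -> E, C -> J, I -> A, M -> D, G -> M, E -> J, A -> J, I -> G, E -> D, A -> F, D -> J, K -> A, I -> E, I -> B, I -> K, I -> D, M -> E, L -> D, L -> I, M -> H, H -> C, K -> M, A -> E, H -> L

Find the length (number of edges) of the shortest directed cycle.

5

For each vertex v, BFS finds the shortest path from v back to v.
The shortest such closed walk is I → K → M → H → L → I, length 5.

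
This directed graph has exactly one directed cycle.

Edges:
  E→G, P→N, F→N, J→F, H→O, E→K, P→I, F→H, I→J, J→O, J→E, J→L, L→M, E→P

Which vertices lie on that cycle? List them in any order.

DFS with gray/black marking from J:
J gray
  E gray
    P gray
      I gray
        I→J: J is gray → back edge
Back edge closes the cycle J → E → P → I → J; its vertices are {E, I, J, P}.

E, I, J, P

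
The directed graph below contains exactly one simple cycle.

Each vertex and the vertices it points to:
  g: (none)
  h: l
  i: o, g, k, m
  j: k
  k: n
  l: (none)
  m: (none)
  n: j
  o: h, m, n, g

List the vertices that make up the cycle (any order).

DFS with gray/black marking from k:
k gray
  n gray
    j gray
      j→k: k is gray → back edge
Back edge closes the cycle k → n → j → k; its vertices are {j, k, n}.

j, k, n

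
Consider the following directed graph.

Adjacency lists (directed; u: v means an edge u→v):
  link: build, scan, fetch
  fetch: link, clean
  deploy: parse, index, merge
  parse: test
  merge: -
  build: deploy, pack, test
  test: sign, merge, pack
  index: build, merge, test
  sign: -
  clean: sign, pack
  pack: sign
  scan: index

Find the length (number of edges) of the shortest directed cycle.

2

For each vertex v, BFS finds the shortest path from v back to v.
The shortest such closed walk is fetch → link → fetch, length 2.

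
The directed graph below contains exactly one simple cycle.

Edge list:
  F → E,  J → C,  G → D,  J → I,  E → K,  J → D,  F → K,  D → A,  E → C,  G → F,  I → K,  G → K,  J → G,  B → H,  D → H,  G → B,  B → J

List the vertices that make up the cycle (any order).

DFS with gray/black marking from J:
J gray
  G gray
    B gray
      H gray
      H black
      B→J: J is gray → back edge
Back edge closes the cycle J → G → B → J; its vertices are {B, G, J}.

B, G, J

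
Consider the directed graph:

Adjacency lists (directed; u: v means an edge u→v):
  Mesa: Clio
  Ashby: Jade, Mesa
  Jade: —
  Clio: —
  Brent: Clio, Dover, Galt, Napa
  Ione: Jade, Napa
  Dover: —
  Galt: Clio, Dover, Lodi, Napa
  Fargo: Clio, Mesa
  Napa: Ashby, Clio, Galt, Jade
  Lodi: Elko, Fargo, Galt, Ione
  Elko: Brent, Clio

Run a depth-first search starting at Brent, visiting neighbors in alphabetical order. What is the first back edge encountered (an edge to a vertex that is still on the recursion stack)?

Elko→Brent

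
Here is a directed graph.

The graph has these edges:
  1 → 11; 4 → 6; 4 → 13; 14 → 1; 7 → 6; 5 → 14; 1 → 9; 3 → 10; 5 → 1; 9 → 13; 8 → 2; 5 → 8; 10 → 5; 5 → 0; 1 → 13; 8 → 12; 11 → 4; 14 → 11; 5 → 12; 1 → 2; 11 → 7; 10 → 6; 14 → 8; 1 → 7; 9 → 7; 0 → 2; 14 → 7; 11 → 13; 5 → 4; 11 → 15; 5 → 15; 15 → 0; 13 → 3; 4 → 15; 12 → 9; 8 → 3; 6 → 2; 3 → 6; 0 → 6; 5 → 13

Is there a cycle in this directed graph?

DFS with white/gray/black marking, starting from 5:
5 gray
  8 gray
    12 gray
      9 gray
        13 gray
          3 gray
            10 gray
              10→5: 5 is gray → back edge
Back edge found, so a cycle exists: 5 → 8 → 12 → 9 → 13 → 3 → 10 → 5.

Yes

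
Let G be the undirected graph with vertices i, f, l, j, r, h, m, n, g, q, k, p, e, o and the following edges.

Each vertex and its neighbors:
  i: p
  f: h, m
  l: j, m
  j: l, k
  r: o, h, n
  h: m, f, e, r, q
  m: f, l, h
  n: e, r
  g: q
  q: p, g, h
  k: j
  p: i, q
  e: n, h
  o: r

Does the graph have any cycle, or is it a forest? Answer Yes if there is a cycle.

Yes

DFS, tracking each vertex's parent; an edge to a visited non-parent vertex closes a cycle.
Start from r:
visit r (parent –)
  visit o (parent r)
    o–r: parent, skip
  visit h (parent r)
    visit m (parent h)
      visit f (parent m)
        f–h: h visited and ≠ parent → cycle
Cycle: h – m – f – h.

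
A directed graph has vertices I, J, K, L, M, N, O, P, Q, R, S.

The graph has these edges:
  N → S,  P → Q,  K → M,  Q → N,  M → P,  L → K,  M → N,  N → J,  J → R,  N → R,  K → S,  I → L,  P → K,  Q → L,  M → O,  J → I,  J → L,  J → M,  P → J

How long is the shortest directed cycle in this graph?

3

For each vertex v, BFS finds the shortest path from v back to v.
The shortest such closed walk is N → J → M → N, length 3.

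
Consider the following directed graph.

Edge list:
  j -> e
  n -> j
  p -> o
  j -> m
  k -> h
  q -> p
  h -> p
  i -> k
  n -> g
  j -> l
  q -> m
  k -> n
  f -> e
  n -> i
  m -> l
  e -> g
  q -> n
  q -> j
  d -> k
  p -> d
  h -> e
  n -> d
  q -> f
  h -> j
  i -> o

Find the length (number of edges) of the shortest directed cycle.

3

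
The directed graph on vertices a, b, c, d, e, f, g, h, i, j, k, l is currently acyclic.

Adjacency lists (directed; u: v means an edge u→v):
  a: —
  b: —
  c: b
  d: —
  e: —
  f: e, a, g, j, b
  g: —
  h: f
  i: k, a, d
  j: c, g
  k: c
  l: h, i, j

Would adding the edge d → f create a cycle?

No

Adding d→f creates a cycle iff f can already reach d.
Explore from f: no path reaches d. The graph stays acyclic.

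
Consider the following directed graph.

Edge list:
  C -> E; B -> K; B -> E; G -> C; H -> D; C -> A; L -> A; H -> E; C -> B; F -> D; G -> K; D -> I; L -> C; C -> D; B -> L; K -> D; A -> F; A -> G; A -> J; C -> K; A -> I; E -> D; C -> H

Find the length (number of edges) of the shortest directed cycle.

For each vertex v, BFS finds the shortest path from v back to v.
The shortest such closed walk is L → C → B → L, length 3.

3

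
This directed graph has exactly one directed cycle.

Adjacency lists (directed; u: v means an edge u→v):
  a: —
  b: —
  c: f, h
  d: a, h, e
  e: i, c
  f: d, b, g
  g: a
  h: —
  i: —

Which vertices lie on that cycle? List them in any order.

DFS with gray/black marking from e:
e gray
  i gray
  i black
  c gray
    f gray
      d gray
        a gray
        a black
        h gray
        h black
        d→e: e is gray → back edge
Back edge closes the cycle e → c → f → d → e; its vertices are {c, d, e, f}.

c, d, e, f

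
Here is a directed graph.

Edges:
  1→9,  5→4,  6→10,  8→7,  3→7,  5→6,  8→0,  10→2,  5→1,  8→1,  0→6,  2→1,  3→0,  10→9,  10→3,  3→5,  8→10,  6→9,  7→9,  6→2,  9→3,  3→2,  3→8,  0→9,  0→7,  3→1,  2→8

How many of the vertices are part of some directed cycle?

A vertex is on a directed cycle iff it belongs to a strongly connected component of size ≥ 2 (or has a self-loop).
The vertices on cycles are {0, 1, 2, 3, 5, 6, 7, 8, 9, 10} — 10 in total.

10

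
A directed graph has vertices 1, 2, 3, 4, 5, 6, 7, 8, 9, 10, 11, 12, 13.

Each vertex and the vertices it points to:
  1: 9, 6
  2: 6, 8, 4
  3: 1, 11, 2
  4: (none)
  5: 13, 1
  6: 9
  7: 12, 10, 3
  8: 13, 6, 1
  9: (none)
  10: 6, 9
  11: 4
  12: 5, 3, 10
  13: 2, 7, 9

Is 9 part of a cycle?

No

9 lies on a cycle iff there is a path from 9 back to itself.
Exploring from 9, it never reaches itself; equivalently, its strongly connected component is a singleton.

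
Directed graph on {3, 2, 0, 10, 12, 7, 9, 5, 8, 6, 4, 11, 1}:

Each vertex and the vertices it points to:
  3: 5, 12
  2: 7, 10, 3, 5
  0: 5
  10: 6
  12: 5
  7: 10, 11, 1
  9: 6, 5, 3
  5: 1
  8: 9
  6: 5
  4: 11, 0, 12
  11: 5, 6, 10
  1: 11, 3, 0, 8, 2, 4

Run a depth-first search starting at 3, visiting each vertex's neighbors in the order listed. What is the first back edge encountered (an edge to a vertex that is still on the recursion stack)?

11→5

DFS from 3 (visiting each vertex's neighbors in the order listed); mark gray on enter, black on exit:
3 gray
  5 gray
    1 gray
      11 gray
        11→5: 5 is gray → back edge
First back edge: 11 → 5.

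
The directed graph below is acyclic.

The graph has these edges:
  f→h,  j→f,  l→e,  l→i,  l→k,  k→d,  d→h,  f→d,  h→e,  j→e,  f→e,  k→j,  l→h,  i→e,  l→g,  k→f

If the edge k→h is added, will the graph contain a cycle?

No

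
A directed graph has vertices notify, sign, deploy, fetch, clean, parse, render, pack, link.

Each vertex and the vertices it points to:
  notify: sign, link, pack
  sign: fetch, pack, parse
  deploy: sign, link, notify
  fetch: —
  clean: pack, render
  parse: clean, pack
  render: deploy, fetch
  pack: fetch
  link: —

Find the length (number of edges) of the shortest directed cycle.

For each vertex v, BFS finds the shortest path from v back to v.
The shortest such closed walk is deploy → sign → parse → clean → render → deploy, length 5.

5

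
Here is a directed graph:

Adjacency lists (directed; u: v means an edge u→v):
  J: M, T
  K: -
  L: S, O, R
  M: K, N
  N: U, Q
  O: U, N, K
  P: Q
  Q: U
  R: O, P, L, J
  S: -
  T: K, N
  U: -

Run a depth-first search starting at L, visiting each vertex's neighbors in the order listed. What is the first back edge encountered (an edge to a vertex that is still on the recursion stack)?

DFS from L (visiting each vertex's neighbors in the order listed); mark gray on enter, black on exit:
L gray
  S gray
  S black
  O gray
    U gray
    U black
    N gray
      N→U: U black — skip
      Q gray
        Q→U: U black — skip
      Q black
    N black
    K gray
    K black
  O black
  R gray
    R→O: O black — skip
    P gray
      P→Q: Q black — skip
    P black
    R→L: L is gray → back edge
First back edge: R → L.

R->L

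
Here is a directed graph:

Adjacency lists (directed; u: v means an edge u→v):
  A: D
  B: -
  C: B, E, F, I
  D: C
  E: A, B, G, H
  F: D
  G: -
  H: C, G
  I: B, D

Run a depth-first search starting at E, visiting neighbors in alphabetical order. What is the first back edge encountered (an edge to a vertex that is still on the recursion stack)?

DFS from E (visiting neighbors in alphabetical order); mark gray on enter, black on exit:
E gray
  A gray
    D gray
      C gray
        B gray
        B black
        C→E: E is gray → back edge
First back edge: C → E.

C->E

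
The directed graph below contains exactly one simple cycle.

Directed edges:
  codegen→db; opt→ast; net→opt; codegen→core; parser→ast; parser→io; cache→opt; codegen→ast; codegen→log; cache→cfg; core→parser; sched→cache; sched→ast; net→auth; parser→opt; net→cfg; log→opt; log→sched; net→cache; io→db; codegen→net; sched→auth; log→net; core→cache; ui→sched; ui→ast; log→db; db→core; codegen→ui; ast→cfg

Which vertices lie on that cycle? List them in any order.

db, io, core, parser

DFS with gray/black marking from core:
core gray
  parser gray
    io gray
      db gray
        db→core: core is gray → back edge
Back edge closes the cycle core → parser → io → db → core; its vertices are {db, io, core, parser}.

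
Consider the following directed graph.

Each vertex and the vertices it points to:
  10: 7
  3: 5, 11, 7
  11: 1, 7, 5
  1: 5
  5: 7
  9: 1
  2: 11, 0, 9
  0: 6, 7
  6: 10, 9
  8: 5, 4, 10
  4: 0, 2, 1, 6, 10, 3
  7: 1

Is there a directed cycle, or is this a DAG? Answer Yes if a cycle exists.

Yes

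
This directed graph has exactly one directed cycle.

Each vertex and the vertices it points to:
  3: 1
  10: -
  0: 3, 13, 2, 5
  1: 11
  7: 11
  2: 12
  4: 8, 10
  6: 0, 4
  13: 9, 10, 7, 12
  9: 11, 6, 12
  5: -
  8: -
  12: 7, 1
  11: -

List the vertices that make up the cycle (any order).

0, 6, 9, 13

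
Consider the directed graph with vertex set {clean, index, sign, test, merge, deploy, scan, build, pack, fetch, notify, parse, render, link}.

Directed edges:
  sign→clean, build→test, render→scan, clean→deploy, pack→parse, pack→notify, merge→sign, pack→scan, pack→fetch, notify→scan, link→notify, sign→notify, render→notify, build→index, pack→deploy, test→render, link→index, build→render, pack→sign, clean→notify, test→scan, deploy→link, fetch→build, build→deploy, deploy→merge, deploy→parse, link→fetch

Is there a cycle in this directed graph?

DFS with white/gray/black marking, starting from scan:
scan gray
scan black
clean gray
  notify gray
    notify→scan: scan black — skip
  notify black
  deploy gray
    merge gray
      sign gray
        sign→clean: clean is gray → back edge
Back edge found, so a cycle exists: clean → deploy → merge → sign → clean.

Yes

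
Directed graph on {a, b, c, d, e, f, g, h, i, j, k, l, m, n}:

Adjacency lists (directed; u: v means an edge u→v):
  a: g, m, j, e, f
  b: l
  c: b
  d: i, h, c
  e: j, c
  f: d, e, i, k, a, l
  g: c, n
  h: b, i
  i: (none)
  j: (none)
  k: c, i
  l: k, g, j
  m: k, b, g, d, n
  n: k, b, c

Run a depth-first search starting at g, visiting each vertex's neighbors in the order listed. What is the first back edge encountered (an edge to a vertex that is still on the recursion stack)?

k->c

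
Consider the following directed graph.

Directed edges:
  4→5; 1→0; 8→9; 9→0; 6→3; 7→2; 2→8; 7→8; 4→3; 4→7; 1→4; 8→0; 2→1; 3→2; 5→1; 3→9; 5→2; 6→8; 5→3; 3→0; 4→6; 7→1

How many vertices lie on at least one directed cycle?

A vertex is on a directed cycle iff it belongs to a strongly connected component of size ≥ 2 (or has a self-loop).
The vertices on cycles are {1, 2, 3, 4, 5, 6, 7} — 7 in total.

7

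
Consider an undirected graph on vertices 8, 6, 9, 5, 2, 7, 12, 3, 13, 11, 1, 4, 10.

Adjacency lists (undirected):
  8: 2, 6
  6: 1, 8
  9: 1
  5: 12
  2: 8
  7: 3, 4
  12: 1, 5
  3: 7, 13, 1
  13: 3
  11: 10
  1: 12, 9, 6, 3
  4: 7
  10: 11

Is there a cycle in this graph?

No

DFS, tracking each vertex's parent; an edge to a visited non-parent vertex closes a cycle.
Start from 12:
visit 12 (parent –)
  visit 1 (parent 12)
    1–12: parent, skip
    visit 9 (parent 1)
      9–1: parent, skip
    visit 6 (parent 1)
      6–1: parent, skip
      visit 8 (parent 6)
        visit 2 (parent 8)
          2–8: parent, skip
        8–6: parent, skip
    visit 3 (parent 1)
      visit 7 (parent 3)
        7–3: parent, skip
        visit 4 (parent 7)
          4–7: parent, skip
      visit 13 (parent 3)
        13–3: parent, skip
      3–1: parent, skip
  visit 5 (parent 12)
    5–12: parent, skip
visit 11 (parent –)
  visit 10 (parent 11)
    10–11: parent, skip
No non-parent visited neighbor found — the graph is a forest.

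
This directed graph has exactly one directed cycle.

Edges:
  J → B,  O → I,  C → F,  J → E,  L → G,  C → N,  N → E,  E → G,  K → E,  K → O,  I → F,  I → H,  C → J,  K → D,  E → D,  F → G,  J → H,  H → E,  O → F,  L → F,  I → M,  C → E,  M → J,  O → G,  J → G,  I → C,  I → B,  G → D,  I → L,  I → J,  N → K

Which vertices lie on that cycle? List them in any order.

DFS with gray/black marking from O:
O gray
  I gray
    C gray
      F gray
        G gray
          D gray
          D black
        G black
      F black
      N gray
        K gray
          K→O: O is gray → back edge
Back edge closes the cycle O → I → C → N → K → O; its vertices are {C, I, K, N, O}.

C, I, K, N, O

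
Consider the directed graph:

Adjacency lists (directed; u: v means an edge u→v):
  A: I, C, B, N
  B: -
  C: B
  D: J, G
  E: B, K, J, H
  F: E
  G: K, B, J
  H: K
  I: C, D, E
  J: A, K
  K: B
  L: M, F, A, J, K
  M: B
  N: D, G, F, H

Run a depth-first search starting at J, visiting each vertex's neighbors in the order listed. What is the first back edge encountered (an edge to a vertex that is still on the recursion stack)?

DFS from J (visiting each vertex's neighbors in the order listed); mark gray on enter, black on exit:
J gray
  A gray
    I gray
      C gray
        B gray
        B black
      C black
      D gray
        D→J: J is gray → back edge
First back edge: D → J.

D→J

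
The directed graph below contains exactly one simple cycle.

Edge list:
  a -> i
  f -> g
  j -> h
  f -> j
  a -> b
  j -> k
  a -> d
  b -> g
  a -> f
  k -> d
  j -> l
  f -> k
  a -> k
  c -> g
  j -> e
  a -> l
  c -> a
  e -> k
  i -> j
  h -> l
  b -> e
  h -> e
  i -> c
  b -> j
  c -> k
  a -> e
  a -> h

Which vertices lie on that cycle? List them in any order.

a, c, i

DFS with gray/black marking from a:
a gray
  b gray
    e gray
      k gray
        d gray
        d black
      k black
    e black
    j gray
      j→k: k black — skip
      j→e: e black — skip
      h gray
        h→e: e black — skip
        l gray
        l black
      h black
      j→l: l black — skip
    j black
    g gray
    g black
  b black
  a→l: l black — skip
  a→k: k black — skip
  f gray
    f→j: j black — skip
    f→g: g black — skip
    f→k: k black — skip
  f black
  a→e: e black — skip
  a→h: h black — skip
  i gray
    i→j: j black — skip
    c gray
      c→g: g black — skip
      c→a: a is gray → back edge
Back edge closes the cycle a → i → c → a; its vertices are {a, c, i}.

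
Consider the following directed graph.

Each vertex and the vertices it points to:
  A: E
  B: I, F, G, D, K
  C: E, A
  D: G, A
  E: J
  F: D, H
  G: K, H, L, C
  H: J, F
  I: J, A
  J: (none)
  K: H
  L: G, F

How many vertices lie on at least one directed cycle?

6

A vertex is on a directed cycle iff it belongs to a strongly connected component of size ≥ 2 (or has a self-loop).
The vertices on cycles are {D, F, G, H, K, L} — 6 in total.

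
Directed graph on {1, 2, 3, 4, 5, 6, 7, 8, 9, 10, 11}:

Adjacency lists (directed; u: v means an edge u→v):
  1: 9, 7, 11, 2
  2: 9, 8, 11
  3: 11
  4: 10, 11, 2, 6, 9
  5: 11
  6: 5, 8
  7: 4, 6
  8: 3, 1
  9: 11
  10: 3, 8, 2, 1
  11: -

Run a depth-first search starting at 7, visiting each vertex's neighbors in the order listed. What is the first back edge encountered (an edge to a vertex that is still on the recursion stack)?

DFS from 7 (visiting each vertex's neighbors in the order listed); mark gray on enter, black on exit:
7 gray
  4 gray
    10 gray
      3 gray
        11 gray
        11 black
      3 black
      8 gray
        8→3: 3 black — skip
        1 gray
          9 gray
            9→11: 11 black — skip
          9 black
          1→7: 7 is gray → back edge
First back edge: 1 → 7.

1→7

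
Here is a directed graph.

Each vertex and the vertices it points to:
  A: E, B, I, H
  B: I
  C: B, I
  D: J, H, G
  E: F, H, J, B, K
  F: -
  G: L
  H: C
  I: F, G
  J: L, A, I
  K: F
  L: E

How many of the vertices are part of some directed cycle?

9

A vertex is on a directed cycle iff it belongs to a strongly connected component of size ≥ 2 (or has a self-loop).
The vertices on cycles are {A, B, C, E, G, H, I, J, L} — 9 in total.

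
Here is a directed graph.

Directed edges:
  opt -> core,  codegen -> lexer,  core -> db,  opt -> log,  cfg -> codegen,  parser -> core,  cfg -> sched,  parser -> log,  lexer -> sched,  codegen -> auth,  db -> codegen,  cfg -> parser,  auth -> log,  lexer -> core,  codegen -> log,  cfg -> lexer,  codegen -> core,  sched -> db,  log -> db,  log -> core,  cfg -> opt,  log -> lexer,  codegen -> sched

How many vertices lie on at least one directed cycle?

7

A vertex is on a directed cycle iff it belongs to a strongly connected component of size ≥ 2 (or has a self-loop).
The vertices on cycles are {db, log, auth, core, lexer, sched, codegen} — 7 in total.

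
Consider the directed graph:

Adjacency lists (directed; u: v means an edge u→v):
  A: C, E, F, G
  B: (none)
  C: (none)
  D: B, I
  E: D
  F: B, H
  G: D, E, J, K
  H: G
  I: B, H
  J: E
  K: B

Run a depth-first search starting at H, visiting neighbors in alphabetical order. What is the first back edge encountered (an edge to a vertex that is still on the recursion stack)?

DFS from H (visiting neighbors in alphabetical order); mark gray on enter, black on exit:
H gray
  G gray
    D gray
      B gray
      B black
      I gray
        I→B: B black — skip
        I→H: H is gray → back edge
First back edge: I → H.

I→H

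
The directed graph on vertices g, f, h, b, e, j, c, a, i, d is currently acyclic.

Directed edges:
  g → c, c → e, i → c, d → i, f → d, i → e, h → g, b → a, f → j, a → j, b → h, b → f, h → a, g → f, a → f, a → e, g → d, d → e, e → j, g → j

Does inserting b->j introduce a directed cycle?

No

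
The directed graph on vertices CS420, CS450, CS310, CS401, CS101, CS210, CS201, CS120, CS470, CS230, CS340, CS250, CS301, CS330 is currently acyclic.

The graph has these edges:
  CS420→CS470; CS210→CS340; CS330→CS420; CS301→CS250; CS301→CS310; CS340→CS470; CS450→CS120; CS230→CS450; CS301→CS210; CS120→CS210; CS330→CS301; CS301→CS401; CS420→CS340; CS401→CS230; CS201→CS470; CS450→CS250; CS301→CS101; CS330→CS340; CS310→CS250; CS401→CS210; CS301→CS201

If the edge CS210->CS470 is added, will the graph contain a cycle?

No

Adding CS210→CS470 creates a cycle iff CS470 can already reach CS210.
Explore from CS470: no path reaches CS210. The graph stays acyclic.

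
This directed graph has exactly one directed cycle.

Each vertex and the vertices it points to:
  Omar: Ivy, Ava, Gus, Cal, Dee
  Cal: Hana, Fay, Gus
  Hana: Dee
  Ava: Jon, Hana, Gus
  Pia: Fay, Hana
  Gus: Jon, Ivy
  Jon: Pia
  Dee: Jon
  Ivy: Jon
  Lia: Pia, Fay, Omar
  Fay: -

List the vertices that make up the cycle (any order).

DFS with gray/black marking from Pia:
Pia gray
  Fay gray
  Fay black
  Hana gray
    Dee gray
      Jon gray
        Jon→Pia: Pia is gray → back edge
Back edge closes the cycle Pia → Hana → Dee → Jon → Pia; its vertices are {Dee, Jon, Pia, Hana}.

Dee, Jon, Pia, Hana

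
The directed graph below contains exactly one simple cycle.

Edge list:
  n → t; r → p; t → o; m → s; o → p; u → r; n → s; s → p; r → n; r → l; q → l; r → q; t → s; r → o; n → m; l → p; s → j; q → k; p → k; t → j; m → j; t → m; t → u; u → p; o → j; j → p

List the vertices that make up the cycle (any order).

n, r, t, u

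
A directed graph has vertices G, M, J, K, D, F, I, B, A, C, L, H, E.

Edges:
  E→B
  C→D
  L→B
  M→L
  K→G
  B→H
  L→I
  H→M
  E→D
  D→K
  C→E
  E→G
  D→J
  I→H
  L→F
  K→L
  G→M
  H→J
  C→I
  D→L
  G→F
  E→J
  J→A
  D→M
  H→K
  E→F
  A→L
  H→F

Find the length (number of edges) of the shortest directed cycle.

4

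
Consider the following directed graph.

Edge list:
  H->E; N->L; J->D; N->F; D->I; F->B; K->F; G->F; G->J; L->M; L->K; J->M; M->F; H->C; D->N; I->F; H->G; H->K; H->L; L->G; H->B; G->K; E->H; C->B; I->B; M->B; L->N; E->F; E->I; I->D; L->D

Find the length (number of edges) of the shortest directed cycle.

For each vertex v, BFS finds the shortest path from v back to v.
The shortest such closed walk is H → E → H, length 2.

2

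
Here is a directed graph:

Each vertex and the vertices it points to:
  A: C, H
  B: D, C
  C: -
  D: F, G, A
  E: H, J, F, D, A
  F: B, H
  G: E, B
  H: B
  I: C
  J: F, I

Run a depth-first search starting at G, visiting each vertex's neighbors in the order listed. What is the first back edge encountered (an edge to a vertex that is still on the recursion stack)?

F→B

DFS from G (visiting each vertex's neighbors in the order listed); mark gray on enter, black on exit:
G gray
  E gray
    H gray
      B gray
        D gray
          F gray
            F→B: B is gray → back edge
First back edge: F → B.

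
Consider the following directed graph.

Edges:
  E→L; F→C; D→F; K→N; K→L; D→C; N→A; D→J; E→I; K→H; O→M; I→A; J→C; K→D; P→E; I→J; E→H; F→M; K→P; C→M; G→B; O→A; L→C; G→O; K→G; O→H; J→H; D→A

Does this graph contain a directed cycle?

DFS with white/gray/black marking, starting from J:
J gray
  H gray
  H black
  C gray
    M gray
    M black
  C black
J black
A gray
A black
B gray
B black
D gray
  D→J: J black — skip
  D→A: A black — skip
  D→C: C black — skip
  F gray
    F→M: M black — skip
    F→C: C black — skip
  F black
D black
E gray
  E→H: H black — skip
  I gray
    I→J: J black — skip
    I→A: A black — skip
  I black
  L gray
    L→C: C black — skip
  L black
E black
G gray
  G→B: B black — skip
  O gray
    O→H: H black — skip
    O→M: M black — skip
    O→A: A black — skip
  O black
G black
K gray
  K→L: L black — skip
  K→G: G black — skip
  K→H: H black — skip
  P gray
    P→E: E black — skip
  P black
  K→D: D black — skip
  N gray
    N→A: A black — skip
  N black
K black
Every edge goes to a white or black vertex — no back edge, so the graph is acyclic.

No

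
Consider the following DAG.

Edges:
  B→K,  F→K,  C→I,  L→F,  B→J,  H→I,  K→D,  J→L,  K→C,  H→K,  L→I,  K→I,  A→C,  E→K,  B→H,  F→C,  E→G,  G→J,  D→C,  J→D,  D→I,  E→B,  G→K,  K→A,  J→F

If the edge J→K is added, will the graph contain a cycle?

No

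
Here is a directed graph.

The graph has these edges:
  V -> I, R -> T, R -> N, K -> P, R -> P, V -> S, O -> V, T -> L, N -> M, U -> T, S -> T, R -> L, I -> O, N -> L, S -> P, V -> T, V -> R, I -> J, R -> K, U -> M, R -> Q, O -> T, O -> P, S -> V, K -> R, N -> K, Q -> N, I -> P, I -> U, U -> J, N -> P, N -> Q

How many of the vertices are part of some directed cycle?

8

A vertex is on a directed cycle iff it belongs to a strongly connected component of size ≥ 2 (or has a self-loop).
The vertices on cycles are {I, K, N, O, Q, R, S, V} — 8 in total.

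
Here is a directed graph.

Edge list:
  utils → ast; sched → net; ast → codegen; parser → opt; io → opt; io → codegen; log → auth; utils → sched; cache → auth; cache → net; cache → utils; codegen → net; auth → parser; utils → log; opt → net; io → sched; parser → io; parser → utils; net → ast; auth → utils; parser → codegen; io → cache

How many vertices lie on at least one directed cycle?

A vertex is on a directed cycle iff it belongs to a strongly connected component of size ≥ 2 (or has a self-loop).
The vertices on cycles are {io, ast, log, net, auth, cache, utils, parser, codegen} — 9 in total.

9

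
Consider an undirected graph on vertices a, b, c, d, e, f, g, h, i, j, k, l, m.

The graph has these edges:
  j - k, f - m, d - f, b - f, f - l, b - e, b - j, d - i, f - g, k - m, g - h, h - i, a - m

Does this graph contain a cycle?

Yes

DFS, tracking each vertex's parent; an edge to a visited non-parent vertex closes a cycle.
Start from j:
visit j (parent –)
  visit k (parent j)
    k–j: parent, skip
    visit m (parent k)
      m–k: parent, skip
      visit f (parent m)
        visit b (parent f)
          b–f: parent, skip
          b–j: j visited and ≠ parent → cycle
Cycle: j – k – m – f – b – j.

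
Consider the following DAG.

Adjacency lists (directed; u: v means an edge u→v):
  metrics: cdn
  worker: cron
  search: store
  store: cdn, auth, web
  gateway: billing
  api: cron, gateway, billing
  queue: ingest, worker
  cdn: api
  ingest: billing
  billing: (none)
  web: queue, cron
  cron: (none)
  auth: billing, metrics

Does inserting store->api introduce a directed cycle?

Adding store→api creates a cycle iff api can already reach store.
Explore from api: no path reaches store. The graph stays acyclic.

No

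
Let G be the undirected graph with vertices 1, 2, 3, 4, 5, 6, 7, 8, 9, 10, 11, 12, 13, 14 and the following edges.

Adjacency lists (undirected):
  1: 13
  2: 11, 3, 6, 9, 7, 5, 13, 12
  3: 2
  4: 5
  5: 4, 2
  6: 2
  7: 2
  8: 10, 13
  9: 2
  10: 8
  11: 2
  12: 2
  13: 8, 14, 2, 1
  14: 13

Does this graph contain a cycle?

DFS, tracking each vertex's parent; an edge to a visited non-parent vertex closes a cycle.
Start from 11:
visit 11 (parent –)
  visit 2 (parent 11)
    2–11: parent, skip
    visit 3 (parent 2)
      3–2: parent, skip
    visit 6 (parent 2)
      6–2: parent, skip
    visit 9 (parent 2)
      9–2: parent, skip
    visit 7 (parent 2)
      7–2: parent, skip
    visit 5 (parent 2)
      visit 4 (parent 5)
        4–5: parent, skip
      5–2: parent, skip
    visit 13 (parent 2)
      visit 8 (parent 13)
        visit 10 (parent 8)
          10–8: parent, skip
        8–13: parent, skip
      visit 14 (parent 13)
        14–13: parent, skip
      13–2: parent, skip
      visit 1 (parent 13)
        1–13: parent, skip
    visit 12 (parent 2)
      12–2: parent, skip
No non-parent visited neighbor found — the graph is a forest.

No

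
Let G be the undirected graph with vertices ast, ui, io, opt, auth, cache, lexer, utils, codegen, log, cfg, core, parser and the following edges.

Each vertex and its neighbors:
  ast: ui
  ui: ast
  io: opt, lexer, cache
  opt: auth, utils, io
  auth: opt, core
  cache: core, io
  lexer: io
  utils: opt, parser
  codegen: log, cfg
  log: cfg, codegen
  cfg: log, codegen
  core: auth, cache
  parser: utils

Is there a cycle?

DFS, tracking each vertex's parent; an edge to a visited non-parent vertex closes a cycle.
Start from parser:
visit parser (parent –)
  visit utils (parent parser)
    visit opt (parent utils)
      visit auth (parent opt)
        auth–opt: parent, skip
        visit core (parent auth)
          core–auth: parent, skip
          visit cache (parent core)
            cache–core: parent, skip
            visit io (parent cache)
              io–opt: opt visited and ≠ parent → cycle
Cycle: opt – auth – core – cache – io – opt.

Yes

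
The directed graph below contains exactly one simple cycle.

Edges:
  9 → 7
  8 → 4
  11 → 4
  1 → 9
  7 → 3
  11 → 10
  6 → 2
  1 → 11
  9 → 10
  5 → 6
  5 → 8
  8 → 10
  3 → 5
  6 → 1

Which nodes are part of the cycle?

1, 3, 5, 6, 7, 9

DFS with gray/black marking from 3:
3 gray
  5 gray
    6 gray
      2 gray
      2 black
      1 gray
        11 gray
          4 gray
          4 black
          10 gray
          10 black
        11 black
        9 gray
          7 gray
            7→3: 3 is gray → back edge
Back edge closes the cycle 3 → 5 → 6 → 1 → 9 → 7 → 3; its vertices are {1, 3, 5, 6, 7, 9}.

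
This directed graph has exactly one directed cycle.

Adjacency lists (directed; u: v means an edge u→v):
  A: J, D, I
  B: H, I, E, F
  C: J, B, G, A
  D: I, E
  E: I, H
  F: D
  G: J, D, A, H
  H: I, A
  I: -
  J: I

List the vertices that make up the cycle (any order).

A, D, E, H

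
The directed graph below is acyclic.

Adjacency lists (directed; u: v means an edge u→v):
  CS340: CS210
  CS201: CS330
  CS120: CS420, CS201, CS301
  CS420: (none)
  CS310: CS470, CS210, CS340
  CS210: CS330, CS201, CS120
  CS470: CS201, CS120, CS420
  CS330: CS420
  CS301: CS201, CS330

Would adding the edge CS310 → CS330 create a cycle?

No

Adding CS310→CS330 creates a cycle iff CS330 can already reach CS310.
Explore from CS330: no path reaches CS310. The graph stays acyclic.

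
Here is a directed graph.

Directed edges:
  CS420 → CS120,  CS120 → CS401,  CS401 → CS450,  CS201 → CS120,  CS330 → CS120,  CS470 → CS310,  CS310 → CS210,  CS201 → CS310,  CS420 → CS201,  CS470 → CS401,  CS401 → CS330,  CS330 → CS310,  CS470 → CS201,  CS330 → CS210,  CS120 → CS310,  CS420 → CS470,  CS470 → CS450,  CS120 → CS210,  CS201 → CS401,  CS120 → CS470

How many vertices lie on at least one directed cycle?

A vertex is on a directed cycle iff it belongs to a strongly connected component of size ≥ 2 (or has a self-loop).
The vertices on cycles are {CS120, CS201, CS330, CS401, CS470} — 5 in total.

5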